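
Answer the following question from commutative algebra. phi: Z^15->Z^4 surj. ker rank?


rank(ker) = 15-4 = 11


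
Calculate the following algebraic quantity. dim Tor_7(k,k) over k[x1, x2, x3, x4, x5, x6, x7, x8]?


Koszul: C(n,i)=C(8,7)=8


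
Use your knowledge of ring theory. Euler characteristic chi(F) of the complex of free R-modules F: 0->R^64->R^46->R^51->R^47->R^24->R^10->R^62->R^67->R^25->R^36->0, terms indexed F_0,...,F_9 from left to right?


chi = sum (-1)^i * rank:
(-1)^0*64=64
(-1)^1*46=-46
(-1)^2*51=51
(-1)^3*47=-47
(-1)^4*24=24
(-1)^5*10=-10
(-1)^6*62=62
(-1)^7*67=-67
(-1)^8*25=25
(-1)^9*36=-36
chi=20


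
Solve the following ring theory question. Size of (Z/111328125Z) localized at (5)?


5-primary part: 111328125=5^9*57
Size=5^9=1953125


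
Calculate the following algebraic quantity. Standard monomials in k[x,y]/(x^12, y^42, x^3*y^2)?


k[x,y]/I, I = (x^12, y^42, x^3*y^2)
Rect: 12x42=504. Corner: (12-3)x(42-2)=360.
dim = 504-360 = 144


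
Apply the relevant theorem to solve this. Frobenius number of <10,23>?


gcd(10,23)=1 => F=ab-a-b=10*23-10-23=230-33=197


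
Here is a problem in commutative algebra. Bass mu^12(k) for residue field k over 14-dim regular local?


C(n,i)=C(14,12)=91


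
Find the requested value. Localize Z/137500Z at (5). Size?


5-primary part: 137500=5^5*44
Size=5^5=3125


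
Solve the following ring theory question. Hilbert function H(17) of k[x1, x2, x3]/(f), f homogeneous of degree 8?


C(19,2)-C(11,2)=171-55=116


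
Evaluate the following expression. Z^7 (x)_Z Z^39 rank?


rank(M(x)N) = rank(M)*rank(N)
7*39 = 273


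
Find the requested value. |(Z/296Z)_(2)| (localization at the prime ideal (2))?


2-primary part: 296=2^3*37
Size=2^3=8


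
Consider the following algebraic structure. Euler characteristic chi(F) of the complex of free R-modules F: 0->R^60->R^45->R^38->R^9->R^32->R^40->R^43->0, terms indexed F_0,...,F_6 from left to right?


chi = sum (-1)^i * rank:
(-1)^0*60=60
(-1)^1*45=-45
(-1)^2*38=38
(-1)^3*9=-9
(-1)^4*32=32
(-1)^5*40=-40
(-1)^6*43=43
chi=79


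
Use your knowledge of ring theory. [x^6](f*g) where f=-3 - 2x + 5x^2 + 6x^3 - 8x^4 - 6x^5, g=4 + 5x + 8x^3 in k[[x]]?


[x^6] = sum a_i*b_j, i+j=6
  6*8=48
  -6*5=-30
Sum=18


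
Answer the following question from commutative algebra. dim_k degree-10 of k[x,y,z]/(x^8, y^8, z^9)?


Need i<8, j<8, k<9 with i+j+k=10.
For each i, j ranges over max(0,10-i-8)..min(7,10-i):
  i=0: j in [2,7] -> 6
  i=1: j in [1,7] -> 7
  i=2: j in [0,7] -> 8
  i=3: j in [0,7] -> 8
  i=4: j in [0,6] -> 7
  i=5: j in [0,5] -> 6
  i=6: j in [0,4] -> 5
  i=7: j in [0,3] -> 4
H(10) = 6+7+8+8+7+6+5+4 = 51


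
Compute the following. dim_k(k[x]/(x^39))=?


Basis: 1,x,...,x^38
dim=39


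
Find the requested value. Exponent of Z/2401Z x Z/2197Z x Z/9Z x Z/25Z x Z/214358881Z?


Exponent = lcm of the cyclic orders; pairwise coprime => product.
7^4*13^3*3^2*5^2*11^8=2401*2197*9*25*214358881=254417052194630325


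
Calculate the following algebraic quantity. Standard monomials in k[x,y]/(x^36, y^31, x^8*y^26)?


k[x,y]/I, I = (x^36, y^31, x^8*y^26)
Rect: 36x31=1116. Corner: (36-8)x(31-26)=140.
dim = 1116-140 = 976


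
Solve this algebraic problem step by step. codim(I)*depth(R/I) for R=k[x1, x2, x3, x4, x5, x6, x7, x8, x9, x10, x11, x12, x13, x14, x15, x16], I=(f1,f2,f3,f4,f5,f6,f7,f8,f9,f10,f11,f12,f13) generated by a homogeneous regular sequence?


codim=13, depth=dim(R/I)=16-13=3
Product=13*3=39


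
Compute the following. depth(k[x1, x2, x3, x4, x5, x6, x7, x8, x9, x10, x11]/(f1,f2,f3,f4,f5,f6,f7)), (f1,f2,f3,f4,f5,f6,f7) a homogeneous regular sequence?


depth(R)=11
depth(R/I)=11-7=4


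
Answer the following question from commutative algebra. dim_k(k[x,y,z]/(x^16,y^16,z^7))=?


Basis: x^iy^jz^k, i<16,j<16,k<7
16*16*7=1792


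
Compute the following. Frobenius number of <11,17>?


gcd(11,17)=1 => F=ab-a-b=11*17-11-17=187-28=159


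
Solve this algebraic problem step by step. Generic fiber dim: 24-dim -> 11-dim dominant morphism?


dim(fiber)=dim(X)-dim(Y)=24-11=13


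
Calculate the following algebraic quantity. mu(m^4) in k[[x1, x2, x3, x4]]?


C(n+d-1,d)=C(7,4)=35


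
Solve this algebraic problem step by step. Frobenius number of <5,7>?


gcd(5,7)=1 => F=ab-a-b=5*7-5-7=35-12=23


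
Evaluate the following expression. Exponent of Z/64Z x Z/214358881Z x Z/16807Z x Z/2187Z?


Exponent = lcm of the cyclic orders; pairwise coprime => product.
2^6*11^8*7^5*3^7=64*214358881*16807*2187=504266872464565056


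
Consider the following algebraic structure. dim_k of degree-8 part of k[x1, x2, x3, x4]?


C(d+n-1,n-1)=C(11,3)=165


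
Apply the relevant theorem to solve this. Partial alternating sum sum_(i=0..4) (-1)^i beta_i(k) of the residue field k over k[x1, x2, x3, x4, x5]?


Koszul resolution: beta_i(k)=C(n,i), n=5
sum_(i=0..p) (-1)^i C(n,i) = (-1)^p C(n-1,p)
(-1)^4*C(4,4) = (-1)^4*1 = 1


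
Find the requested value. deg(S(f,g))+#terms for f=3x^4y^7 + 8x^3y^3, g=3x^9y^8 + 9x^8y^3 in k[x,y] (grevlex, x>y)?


LT(f)=3x^4y^7, LT(g)=3x^9y^8
lcm(LM)=x^9y^8
S(f,g) (scaled by 9 to clear denominators) = 3x^5y*f - 3*g = 24x^8y^4 - 27x^8y^3
2 terms, deg 12.
12+2=14


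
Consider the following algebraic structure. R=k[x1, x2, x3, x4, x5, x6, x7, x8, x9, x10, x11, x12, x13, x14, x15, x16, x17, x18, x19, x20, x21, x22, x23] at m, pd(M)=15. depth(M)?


pd+depth=depth(R)=23
depth=23-15=8


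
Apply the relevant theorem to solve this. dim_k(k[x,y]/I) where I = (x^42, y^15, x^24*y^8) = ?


k[x,y]/I, I = (x^42, y^15, x^24*y^8)
Rect: 42x15=630. Corner: (42-24)x(15-8)=126.
dim = 630-126 = 504


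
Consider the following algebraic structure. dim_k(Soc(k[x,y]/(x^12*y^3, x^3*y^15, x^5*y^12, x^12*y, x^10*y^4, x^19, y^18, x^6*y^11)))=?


Socle = ann(m) = span of standard monomials u with x*u, y*u in I (staircase corners).
Redundant generators: x^12*y^3
Minimal generators: x^19, x^12*y, x^10*y^4, x^6*y^11, x^5*y^12, x^3*y^15, y^18
Corners: x^2y^17, x^4y^14, x^5y^11, x^9y^10, x^11y^3, x^18
Socle dim=6


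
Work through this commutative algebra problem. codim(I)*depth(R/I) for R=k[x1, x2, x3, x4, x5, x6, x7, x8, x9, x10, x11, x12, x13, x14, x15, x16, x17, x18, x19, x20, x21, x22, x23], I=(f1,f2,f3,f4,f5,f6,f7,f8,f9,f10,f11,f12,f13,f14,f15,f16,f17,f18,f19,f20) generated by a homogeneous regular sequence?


codim=20, depth=dim(R/I)=23-20=3
Product=20*3=60


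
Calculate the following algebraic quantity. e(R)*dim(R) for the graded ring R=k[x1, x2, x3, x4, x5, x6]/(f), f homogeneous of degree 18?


e(R)=deg(f)=18, dim(R)=6-1=5
e*dim=18*5=90


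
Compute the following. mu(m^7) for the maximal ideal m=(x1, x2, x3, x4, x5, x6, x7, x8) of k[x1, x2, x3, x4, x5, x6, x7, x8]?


Graded Nakayama: mu(m^d) = dim_k (m^d/m^(d+1)) = #degree-7 monomials in 8 vars
C(n+d-1,d)=C(14,7)=3432


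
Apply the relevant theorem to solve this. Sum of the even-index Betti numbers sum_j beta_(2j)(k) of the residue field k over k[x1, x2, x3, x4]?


Koszul resolution: beta_i(k)=C(n,i), n=4
sum_even C(4,i) = 2^(n-1) = 2^3 = 8


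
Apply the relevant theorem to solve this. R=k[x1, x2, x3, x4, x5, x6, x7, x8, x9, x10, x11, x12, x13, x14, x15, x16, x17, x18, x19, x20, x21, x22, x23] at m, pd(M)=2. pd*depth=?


pd+depth=23
depth=23-2=21
pd*depth=2*21=42


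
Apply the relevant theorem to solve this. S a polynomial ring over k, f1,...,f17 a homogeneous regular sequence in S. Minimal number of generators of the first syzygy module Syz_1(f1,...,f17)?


Regular sequence => Koszul complex is the minimal free resolution.
Syz_1 minimally generated by Koszul relations f_i*e_j - f_j*e_i (i<j): mu(Syz_1) = beta_2 = C(m,2) = m(m-1)/2
m=17
17*16/2 = 136


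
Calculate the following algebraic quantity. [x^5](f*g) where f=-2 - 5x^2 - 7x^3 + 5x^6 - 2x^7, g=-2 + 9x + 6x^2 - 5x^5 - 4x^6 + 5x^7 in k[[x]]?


[x^5] = sum a_i*b_j, i+j=5
  -2*-5=10
  -7*6=-42
Sum=-32


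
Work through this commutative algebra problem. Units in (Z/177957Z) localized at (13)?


Local ring = Z/2197Z.
phi(2197) = 13^2*(13-1) = 2028


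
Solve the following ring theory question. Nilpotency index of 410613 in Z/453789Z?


410613^k mod 453789:
k=1: 410613
k=2: 1764
k=3: 74088
k=4: 388962
k=5: 0
First zero at k = 5


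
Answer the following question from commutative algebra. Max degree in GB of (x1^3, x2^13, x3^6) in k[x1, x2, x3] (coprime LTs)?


Pure powers, coprime LTs => already GB.
Degrees: 3, 13, 6
Max=13


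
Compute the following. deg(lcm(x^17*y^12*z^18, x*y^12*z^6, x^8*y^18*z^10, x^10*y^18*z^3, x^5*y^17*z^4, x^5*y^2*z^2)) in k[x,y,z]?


lcm = componentwise max:
x: max(17,1,8,10,5,5)=17
y: max(12,12,18,18,17,2)=18
z: max(18,6,10,3,4,2)=18
Total=17+18+18=53


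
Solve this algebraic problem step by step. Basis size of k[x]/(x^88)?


Basis: 1,x,...,x^87
dim=88


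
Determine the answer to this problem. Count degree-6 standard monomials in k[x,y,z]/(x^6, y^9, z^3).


Need i<6, j<9, k<3 with i+j+k=6.
For each i, j ranges over max(0,6-i-2)..min(8,6-i):
  i=0: j in [4,6] -> 3
  i=1: j in [3,5] -> 3
  i=2: j in [2,4] -> 3
  i=3: j in [1,3] -> 3
  i=4: j in [0,2] -> 3
  i=5: j in [0,1] -> 2
H(6) = 3+3+3+3+3+2 = 17


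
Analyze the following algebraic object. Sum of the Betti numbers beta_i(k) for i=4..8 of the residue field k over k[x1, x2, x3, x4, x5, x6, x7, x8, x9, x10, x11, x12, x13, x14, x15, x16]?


Koszul resolution: beta_i(k)=C(n,i), n=16
C(16,4)=1820, C(16,5)=4368, C(16,6)=8008, C(16,7)=11440, C(16,8)=12870
Sum=38506


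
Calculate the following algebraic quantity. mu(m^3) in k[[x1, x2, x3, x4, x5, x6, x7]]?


C(n+d-1,d)=C(9,3)=84


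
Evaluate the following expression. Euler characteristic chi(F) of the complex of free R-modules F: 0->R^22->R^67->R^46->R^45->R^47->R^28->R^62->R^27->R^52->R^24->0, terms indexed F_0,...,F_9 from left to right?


chi = sum (-1)^i * rank:
(-1)^0*22=22
(-1)^1*67=-67
(-1)^2*46=46
(-1)^3*45=-45
(-1)^4*47=47
(-1)^5*28=-28
(-1)^6*62=62
(-1)^7*27=-27
(-1)^8*52=52
(-1)^9*24=-24
chi=38


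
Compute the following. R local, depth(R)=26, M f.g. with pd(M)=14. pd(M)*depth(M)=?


pd+depth=26
depth=26-14=12
pd*depth=14*12=168


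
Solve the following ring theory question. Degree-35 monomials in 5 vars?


C(d+n-1,n-1)=C(39,4)=82251


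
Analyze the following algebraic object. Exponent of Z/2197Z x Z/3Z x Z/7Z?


Exponent = lcm of the cyclic orders; pairwise coprime => product.
13^3*3^1*7^1=2197*3*7=46137


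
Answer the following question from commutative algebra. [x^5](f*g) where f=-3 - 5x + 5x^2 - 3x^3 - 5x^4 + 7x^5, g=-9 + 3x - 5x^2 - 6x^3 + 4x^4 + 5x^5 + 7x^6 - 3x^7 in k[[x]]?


[x^5] = sum a_i*b_j, i+j=5
  -3*5=-15
  -5*4=-20
  5*-6=-30
  -3*-5=15
  -5*3=-15
  7*-9=-63
Sum=-128


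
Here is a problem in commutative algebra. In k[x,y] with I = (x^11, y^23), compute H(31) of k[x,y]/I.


k[x,y], I = (x^11, y^23), d = 31
Need i < 11 and d-i < 23.
Range: 9 <= i <= 10.
H(31) = 2


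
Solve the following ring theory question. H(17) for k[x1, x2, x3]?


C(d+n-1,n-1)=C(19,2)=171


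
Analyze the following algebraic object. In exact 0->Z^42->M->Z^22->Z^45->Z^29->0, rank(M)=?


Alt sum=0:
(-1)^0*42 + (-1)^1*? + (-1)^2*22 + (-1)^3*45 + (-1)^4*29=0
rank(M)=48


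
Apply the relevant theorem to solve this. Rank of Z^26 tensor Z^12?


rank(M(x)N) = rank(M)*rank(N)
26*12 = 312


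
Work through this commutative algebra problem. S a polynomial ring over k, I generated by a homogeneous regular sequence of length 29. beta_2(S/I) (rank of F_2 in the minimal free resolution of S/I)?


Regular sequence => Koszul complex is the minimal free resolution.
Syz_1 minimally generated by Koszul relations f_i*e_j - f_j*e_i (i<j): mu(Syz_1) = beta_2 = C(m,2) = m(m-1)/2
m=29
29*28/2 = 406


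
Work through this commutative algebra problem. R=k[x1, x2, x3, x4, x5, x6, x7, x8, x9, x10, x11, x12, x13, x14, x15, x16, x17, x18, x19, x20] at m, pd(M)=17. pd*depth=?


pd+depth=20
depth=20-17=3
pd*depth=17*3=51


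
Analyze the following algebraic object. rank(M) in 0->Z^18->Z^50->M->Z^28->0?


Alt sum=0:
(-1)^0*18 + (-1)^1*50 + (-1)^2*? + (-1)^3*28=0
rank(M)=60


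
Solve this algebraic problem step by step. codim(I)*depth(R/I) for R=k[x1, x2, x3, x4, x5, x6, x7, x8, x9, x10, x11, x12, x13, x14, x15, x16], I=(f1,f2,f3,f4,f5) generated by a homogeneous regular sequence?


codim=5, depth=dim(R/I)=16-5=11
Product=5*11=55


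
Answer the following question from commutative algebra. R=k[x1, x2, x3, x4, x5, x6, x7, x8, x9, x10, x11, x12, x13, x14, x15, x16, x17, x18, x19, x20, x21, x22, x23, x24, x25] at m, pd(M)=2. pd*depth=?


pd+depth=25
depth=25-2=23
pd*depth=2*23=46


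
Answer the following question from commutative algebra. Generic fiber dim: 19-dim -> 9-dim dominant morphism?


dim(fiber)=dim(X)-dim(Y)=19-9=10


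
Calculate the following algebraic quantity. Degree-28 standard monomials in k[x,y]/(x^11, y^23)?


k[x,y], I = (x^11, y^23), d = 28
Need i < 11 and d-i < 23.
Range: 6 <= i <= 10.
H(28) = 5


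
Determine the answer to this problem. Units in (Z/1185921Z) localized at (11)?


Local ring = Z/14641Z.
phi(14641) = 11^3*(11-1) = 13310


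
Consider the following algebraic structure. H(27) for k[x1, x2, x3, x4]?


C(d+n-1,n-1)=C(30,3)=4060


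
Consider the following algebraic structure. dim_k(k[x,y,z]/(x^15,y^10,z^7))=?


Basis: x^iy^jz^k, i<15,j<10,k<7
15*10*7=1050


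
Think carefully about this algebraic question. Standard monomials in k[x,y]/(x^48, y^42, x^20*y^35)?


k[x,y]/I, I = (x^48, y^42, x^20*y^35)
Rect: 48x42=2016. Corner: (48-20)x(42-35)=196.
dim = 2016-196 = 1820


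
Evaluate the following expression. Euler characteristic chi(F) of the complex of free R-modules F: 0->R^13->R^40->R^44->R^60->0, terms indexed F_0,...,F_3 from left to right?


chi = sum (-1)^i * rank:
(-1)^0*13=13
(-1)^1*40=-40
(-1)^2*44=44
(-1)^3*60=-60
chi=-43


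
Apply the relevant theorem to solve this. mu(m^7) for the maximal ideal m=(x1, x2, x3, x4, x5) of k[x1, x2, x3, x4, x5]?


Graded Nakayama: mu(m^d) = dim_k (m^d/m^(d+1)) = #degree-7 monomials in 5 vars
C(n+d-1,d)=C(11,7)=330


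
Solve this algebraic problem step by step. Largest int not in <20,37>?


gcd(20,37)=1 => F=ab-a-b=20*37-20-37=740-57=683


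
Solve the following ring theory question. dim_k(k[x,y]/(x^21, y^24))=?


Basis: x^i*y^j, i<21, j<24
21*24=504


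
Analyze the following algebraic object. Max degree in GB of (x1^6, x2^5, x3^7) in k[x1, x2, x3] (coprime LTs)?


Pure powers, coprime LTs => already GB.
Degrees: 6, 5, 7
Max=7


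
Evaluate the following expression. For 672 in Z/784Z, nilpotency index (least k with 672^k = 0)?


672^k mod 784:
k=1: 672
k=2: 0
First zero at k = 2


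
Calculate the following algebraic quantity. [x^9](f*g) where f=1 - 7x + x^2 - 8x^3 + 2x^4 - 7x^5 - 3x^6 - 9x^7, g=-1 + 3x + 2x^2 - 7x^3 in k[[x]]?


[x^9] = sum a_i*b_j, i+j=9
  -3*-7=21
  -9*2=-18
Sum=3


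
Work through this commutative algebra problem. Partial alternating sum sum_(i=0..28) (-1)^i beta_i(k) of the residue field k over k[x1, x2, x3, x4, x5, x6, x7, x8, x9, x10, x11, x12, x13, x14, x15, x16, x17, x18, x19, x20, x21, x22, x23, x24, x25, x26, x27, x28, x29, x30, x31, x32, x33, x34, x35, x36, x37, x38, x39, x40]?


Koszul resolution: beta_i(k)=C(n,i), n=40
sum_(i=0..p) (-1)^i C(n,i) = (-1)^p C(n-1,p)
(-1)^28*C(39,28) = (-1)^28*1676056044 = 1676056044


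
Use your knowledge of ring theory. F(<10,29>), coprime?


gcd(10,29)=1 => F=ab-a-b=10*29-10-29=290-39=251


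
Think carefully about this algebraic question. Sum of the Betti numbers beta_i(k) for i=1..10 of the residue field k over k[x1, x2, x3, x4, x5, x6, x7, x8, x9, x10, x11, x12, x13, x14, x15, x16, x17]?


Koszul resolution: beta_i(k)=C(n,i), n=17
C(17,1)=17, C(17,2)=136, C(17,3)=680, C(17,4)=2380, C(17,5)=6188, C(17,6)=12376, C(17,7)=19448, C(17,8)=24310, C(17,9)=24310, C(17,10)=19448
Sum=109293


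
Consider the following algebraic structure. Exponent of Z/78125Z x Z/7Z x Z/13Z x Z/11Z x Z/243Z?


Exponent = lcm of the cyclic orders; pairwise coprime => product.
5^7*7^1*13^1*11^1*3^5=78125*7*13*11*243=19003359375


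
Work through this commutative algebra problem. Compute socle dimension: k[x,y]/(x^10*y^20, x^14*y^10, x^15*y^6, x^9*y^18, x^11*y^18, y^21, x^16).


Socle = ann(m) = span of standard monomials u with x*u, y*u in I (staircase corners).
Redundant generators: x^11*y^18, x^10*y^20
Minimal generators: x^16, x^15*y^6, x^14*y^10, x^9*y^18, y^21
Corners: x^8y^20, x^13y^17, x^14y^9, x^15y^5
Socle dim=4


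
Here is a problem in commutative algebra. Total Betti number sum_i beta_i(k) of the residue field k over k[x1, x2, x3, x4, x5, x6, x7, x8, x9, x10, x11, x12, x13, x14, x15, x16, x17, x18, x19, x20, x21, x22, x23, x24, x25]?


Koszul resolution: beta_i(k)=C(n,i), n=25
sum_i C(25,i) = 2^25 = 33554432


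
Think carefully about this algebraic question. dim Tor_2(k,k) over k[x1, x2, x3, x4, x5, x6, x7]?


Koszul: C(n,i)=C(7,2)=21


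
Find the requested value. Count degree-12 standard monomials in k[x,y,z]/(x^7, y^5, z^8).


Need i<7, j<5, k<8 with i+j+k=12.
For each i, j ranges over max(0,12-i-7)..min(4,12-i):
  i=0: j in [5,4] -> 0
  i=1: j in [4,4] -> 1
  i=2: j in [3,4] -> 2
  i=3: j in [2,4] -> 3
  i=4: j in [1,4] -> 4
  i=5: j in [0,4] -> 5
  i=6: j in [0,4] -> 5
H(12) = 0+1+2+3+4+5+5 = 20


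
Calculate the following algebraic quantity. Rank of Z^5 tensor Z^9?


rank(M(x)N) = rank(M)*rank(N)
5*9 = 45


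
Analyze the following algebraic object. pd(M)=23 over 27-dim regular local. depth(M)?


pd+depth=depth(R)=27
depth=27-23=4


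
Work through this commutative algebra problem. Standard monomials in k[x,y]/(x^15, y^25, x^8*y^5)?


k[x,y]/I, I = (x^15, y^25, x^8*y^5)
Rect: 15x25=375. Corner: (15-8)x(25-5)=140.
dim = 375-140 = 235


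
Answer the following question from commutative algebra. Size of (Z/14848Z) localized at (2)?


2-primary part: 14848=2^9*29
Size=2^9=512


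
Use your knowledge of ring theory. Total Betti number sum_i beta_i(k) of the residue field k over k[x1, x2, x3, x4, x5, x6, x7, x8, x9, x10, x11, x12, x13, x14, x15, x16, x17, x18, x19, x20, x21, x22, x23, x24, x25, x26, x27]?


Koszul resolution: beta_i(k)=C(n,i), n=27
sum_i C(27,i) = 2^27 = 134217728


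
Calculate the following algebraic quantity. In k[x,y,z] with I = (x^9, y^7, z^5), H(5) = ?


Need i<9, j<7, k<5 with i+j+k=5.
For each i, j ranges over max(0,5-i-4)..min(6,5-i):
  i=0: j in [1,5] -> 5
  i=1: j in [0,4] -> 5
  i=2: j in [0,3] -> 4
  i=3: j in [0,2] -> 3
  i=4: j in [0,1] -> 2
  i=5: j in [0,0] -> 1
H(5) = 5+5+4+3+2+1 = 20


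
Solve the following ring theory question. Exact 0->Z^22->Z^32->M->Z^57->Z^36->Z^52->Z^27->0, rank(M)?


Alt sum=0:
(-1)^0*22 + (-1)^1*32 + (-1)^2*? + (-1)^3*57 + (-1)^4*36 + (-1)^5*52 + (-1)^6*27=0
rank(M)=56


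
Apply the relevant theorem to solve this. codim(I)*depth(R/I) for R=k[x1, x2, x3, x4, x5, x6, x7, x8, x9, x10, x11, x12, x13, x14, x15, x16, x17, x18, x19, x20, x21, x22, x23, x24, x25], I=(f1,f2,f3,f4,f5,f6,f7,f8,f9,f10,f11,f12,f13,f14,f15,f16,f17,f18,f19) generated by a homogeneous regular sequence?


codim=19, depth=dim(R/I)=25-19=6
Product=19*6=114


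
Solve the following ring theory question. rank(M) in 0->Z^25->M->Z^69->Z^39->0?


Alt sum=0:
(-1)^0*25 + (-1)^1*? + (-1)^2*69 + (-1)^3*39=0
rank(M)=55


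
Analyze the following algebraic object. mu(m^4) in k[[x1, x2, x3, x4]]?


C(n+d-1,d)=C(7,4)=35


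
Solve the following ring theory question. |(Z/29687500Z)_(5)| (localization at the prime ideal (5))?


5-primary part: 29687500=5^8*76
Size=5^8=390625


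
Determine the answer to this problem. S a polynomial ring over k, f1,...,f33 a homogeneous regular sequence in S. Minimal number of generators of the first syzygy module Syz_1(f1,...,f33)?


Regular sequence => Koszul complex is the minimal free resolution.
Syz_1 minimally generated by Koszul relations f_i*e_j - f_j*e_i (i<j): mu(Syz_1) = beta_2 = C(m,2) = m(m-1)/2
m=33
33*32/2 = 528


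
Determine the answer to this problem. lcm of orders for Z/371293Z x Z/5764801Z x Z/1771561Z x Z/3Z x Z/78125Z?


Exponent = lcm of the cyclic orders; pairwise coprime => product.
13^5*7^8*11^6*3^1*5^7=371293*5764801*1771561*3*78125=888727211191141118671875


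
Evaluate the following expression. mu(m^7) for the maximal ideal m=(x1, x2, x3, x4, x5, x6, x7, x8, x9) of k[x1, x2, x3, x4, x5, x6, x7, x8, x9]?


Graded Nakayama: mu(m^d) = dim_k (m^d/m^(d+1)) = #degree-7 monomials in 9 vars
C(n+d-1,d)=C(15,7)=6435


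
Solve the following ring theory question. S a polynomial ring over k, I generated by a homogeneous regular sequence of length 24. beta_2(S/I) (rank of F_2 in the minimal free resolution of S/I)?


Regular sequence => Koszul complex is the minimal free resolution.
Syz_1 minimally generated by Koszul relations f_i*e_j - f_j*e_i (i<j): mu(Syz_1) = beta_2 = C(m,2) = m(m-1)/2
m=24
24*23/2 = 276


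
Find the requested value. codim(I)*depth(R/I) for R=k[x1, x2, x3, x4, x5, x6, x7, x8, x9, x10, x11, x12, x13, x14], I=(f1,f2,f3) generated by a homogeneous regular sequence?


codim=3, depth=dim(R/I)=14-3=11
Product=3*11=33


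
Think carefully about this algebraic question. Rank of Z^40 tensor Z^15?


rank(M(x)N) = rank(M)*rank(N)
40*15 = 600


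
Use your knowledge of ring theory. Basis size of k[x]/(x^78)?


Basis: 1,x,...,x^77
dim=78


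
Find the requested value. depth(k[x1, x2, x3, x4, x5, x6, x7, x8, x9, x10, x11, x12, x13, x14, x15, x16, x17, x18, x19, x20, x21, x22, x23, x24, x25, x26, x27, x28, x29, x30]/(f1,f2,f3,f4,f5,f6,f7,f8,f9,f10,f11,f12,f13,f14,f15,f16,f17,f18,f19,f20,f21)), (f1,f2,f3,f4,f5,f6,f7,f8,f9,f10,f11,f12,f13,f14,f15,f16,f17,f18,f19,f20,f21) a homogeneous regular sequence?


depth(R)=30
depth(R/I)=30-21=9


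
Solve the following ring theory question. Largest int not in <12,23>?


gcd(12,23)=1 => F=ab-a-b=12*23-12-23=276-35=241


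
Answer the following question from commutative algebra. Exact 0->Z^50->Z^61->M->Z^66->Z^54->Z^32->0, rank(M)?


Alt sum=0:
(-1)^0*50 + (-1)^1*61 + (-1)^2*? + (-1)^3*66 + (-1)^4*54 + (-1)^5*32=0
rank(M)=55


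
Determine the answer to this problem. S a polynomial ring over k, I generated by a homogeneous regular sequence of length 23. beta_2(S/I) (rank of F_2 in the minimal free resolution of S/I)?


Regular sequence => Koszul complex is the minimal free resolution.
Syz_1 minimally generated by Koszul relations f_i*e_j - f_j*e_i (i<j): mu(Syz_1) = beta_2 = C(m,2) = m(m-1)/2
m=23
23*22/2 = 253


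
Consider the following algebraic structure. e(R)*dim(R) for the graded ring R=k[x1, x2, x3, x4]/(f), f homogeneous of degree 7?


e(R)=deg(f)=7, dim(R)=4-1=3
e*dim=7*3=21


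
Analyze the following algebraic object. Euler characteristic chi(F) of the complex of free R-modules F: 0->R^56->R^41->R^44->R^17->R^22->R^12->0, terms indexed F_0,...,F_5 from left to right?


chi = sum (-1)^i * rank:
(-1)^0*56=56
(-1)^1*41=-41
(-1)^2*44=44
(-1)^3*17=-17
(-1)^4*22=22
(-1)^5*12=-12
chi=52


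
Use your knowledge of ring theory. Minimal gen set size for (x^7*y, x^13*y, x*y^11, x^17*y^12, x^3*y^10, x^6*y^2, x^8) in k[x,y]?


Remove redundant (divisible by others).
x^13*y redundant.
x^17*y^12 redundant.
Min: x^8, x^7*y, x^6*y^2, x^3*y^10, x*y^11
Count=5


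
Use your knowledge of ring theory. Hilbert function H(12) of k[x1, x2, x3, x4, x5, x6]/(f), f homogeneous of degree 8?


C(17,5)-C(9,5)=6188-126=6062


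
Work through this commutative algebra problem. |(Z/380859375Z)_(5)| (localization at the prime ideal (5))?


5-primary part: 380859375=5^10*39
Size=5^10=9765625


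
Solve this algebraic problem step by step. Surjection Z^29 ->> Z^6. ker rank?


rank(ker) = 29-6 = 23


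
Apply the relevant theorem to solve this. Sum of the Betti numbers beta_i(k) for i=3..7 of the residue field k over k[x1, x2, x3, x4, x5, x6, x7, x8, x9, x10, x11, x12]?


Koszul resolution: beta_i(k)=C(n,i), n=12
C(12,3)=220, C(12,4)=495, C(12,5)=792, C(12,6)=924, C(12,7)=792
Sum=3223


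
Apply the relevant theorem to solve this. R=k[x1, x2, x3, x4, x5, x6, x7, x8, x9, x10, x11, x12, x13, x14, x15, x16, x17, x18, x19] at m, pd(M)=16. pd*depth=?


pd+depth=19
depth=19-16=3
pd*depth=16*3=48


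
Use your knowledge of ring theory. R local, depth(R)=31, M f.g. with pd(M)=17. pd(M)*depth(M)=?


pd+depth=31
depth=31-17=14
pd*depth=17*14=238


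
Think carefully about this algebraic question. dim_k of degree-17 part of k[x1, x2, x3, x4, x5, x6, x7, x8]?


C(d+n-1,n-1)=C(24,7)=346104


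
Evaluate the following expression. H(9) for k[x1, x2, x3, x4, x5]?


C(d+n-1,n-1)=C(13,4)=715


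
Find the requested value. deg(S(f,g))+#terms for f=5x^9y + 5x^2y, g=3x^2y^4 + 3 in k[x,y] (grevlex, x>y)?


LT(f)=5x^9y, LT(g)=3x^2y^4
lcm(LM)=x^9y^4
S(f,g) (scaled by 15 to clear denominators) = 3y^3*f - 5x^7*g = -15x^7 + 15x^2y^4
2 terms, deg 7.
7+2=9


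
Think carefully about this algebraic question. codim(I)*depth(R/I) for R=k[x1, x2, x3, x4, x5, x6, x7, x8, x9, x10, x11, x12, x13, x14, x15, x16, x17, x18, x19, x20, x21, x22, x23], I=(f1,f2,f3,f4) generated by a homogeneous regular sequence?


codim=4, depth=dim(R/I)=23-4=19
Product=4*19=76


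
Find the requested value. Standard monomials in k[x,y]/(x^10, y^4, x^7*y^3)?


k[x,y]/I, I = (x^10, y^4, x^7*y^3)
Rect: 10x4=40. Corner: (10-7)x(4-3)=3.
dim = 40-3 = 37


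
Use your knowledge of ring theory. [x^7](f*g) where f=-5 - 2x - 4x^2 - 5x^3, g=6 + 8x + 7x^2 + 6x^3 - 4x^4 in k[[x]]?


[x^7] = sum a_i*b_j, i+j=7
  -5*-4=20
Sum=20


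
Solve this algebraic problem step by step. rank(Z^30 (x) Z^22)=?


rank(M(x)N) = rank(M)*rank(N)
30*22 = 660


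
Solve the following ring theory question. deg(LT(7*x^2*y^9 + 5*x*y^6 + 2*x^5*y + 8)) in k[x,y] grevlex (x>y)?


LT: 7*x^2*y^9
deg_x=2, deg_y=9
Total=2+9=11


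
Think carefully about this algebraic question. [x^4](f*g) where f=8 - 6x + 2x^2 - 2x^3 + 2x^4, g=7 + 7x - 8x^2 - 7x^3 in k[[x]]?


[x^4] = sum a_i*b_j, i+j=4
  -6*-7=42
  2*-8=-16
  -2*7=-14
  2*7=14
Sum=26


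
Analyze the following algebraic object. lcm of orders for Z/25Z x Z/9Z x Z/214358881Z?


Exponent = lcm of the cyclic orders; pairwise coprime => product.
5^2*3^2*11^8=25*9*214358881=48230748225


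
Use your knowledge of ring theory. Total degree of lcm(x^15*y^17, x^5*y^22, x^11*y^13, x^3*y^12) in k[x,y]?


lcm = componentwise max:
x: max(15,5,11,3)=15
y: max(17,22,13,12)=22
Total=15+22=37


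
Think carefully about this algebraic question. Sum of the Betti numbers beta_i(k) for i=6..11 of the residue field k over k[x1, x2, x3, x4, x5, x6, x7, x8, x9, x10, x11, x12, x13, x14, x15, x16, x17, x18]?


Koszul resolution: beta_i(k)=C(n,i), n=18
C(18,6)=18564, C(18,7)=31824, C(18,8)=43758, C(18,9)=48620, C(18,10)=43758, C(18,11)=31824
Sum=218348


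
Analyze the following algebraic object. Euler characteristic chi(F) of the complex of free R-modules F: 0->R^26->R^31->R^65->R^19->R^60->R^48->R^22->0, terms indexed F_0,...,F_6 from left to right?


chi = sum (-1)^i * rank:
(-1)^0*26=26
(-1)^1*31=-31
(-1)^2*65=65
(-1)^3*19=-19
(-1)^4*60=60
(-1)^5*48=-48
(-1)^6*22=22
chi=75


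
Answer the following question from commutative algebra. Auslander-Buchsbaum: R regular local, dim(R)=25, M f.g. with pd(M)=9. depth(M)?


pd+depth=depth(R)=25
depth=25-9=16


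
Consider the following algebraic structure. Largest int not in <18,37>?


gcd(18,37)=1 => F=ab-a-b=18*37-18-37=666-55=611


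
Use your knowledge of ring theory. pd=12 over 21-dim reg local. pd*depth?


pd+depth=21
depth=21-12=9
pd*depth=12*9=108


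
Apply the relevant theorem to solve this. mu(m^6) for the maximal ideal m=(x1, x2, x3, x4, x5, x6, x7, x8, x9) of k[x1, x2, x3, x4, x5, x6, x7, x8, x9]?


Graded Nakayama: mu(m^d) = dim_k (m^d/m^(d+1)) = #degree-6 monomials in 9 vars
C(n+d-1,d)=C(14,6)=3003


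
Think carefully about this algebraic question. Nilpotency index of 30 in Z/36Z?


30^k mod 36:
k=1: 30
k=2: 0
First zero at k = 2


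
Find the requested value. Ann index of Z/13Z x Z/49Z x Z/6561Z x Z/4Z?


Exponent = lcm of the cyclic orders; pairwise coprime => product.
13^1*7^2*3^8*2^2=13*49*6561*4=16717428


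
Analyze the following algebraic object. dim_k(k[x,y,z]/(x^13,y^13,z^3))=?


Basis: x^iy^jz^k, i<13,j<13,k<3
13*13*3=507


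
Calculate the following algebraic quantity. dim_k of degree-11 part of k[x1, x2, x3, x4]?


C(d+n-1,n-1)=C(14,3)=364


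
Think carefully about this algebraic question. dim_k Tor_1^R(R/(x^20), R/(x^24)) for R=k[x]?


Tor_1(R/I,R/J)=(I cap J)/IJ=(x^24)/(x^44)
dim=44-24=min(20,24)=20


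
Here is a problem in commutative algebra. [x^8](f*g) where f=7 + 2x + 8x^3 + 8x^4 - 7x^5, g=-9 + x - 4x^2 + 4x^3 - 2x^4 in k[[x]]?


[x^8] = sum a_i*b_j, i+j=8
  8*-2=-16
  -7*4=-28
Sum=-44


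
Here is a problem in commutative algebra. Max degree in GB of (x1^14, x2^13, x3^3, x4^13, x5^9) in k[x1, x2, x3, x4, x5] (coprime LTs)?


Pure powers, coprime LTs => already GB.
Degrees: 14, 13, 3, 13, 9
Max=14


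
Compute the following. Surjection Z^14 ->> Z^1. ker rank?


rank(ker) = 14-1 = 13


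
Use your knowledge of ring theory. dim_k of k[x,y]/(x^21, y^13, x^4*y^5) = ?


k[x,y]/I, I = (x^21, y^13, x^4*y^5)
Rect: 21x13=273. Corner: (21-4)x(13-5)=136.
dim = 273-136 = 137


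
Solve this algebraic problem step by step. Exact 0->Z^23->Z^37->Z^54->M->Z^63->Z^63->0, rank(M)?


Alt sum=0:
(-1)^0*23 + (-1)^1*37 + (-1)^2*54 + (-1)^3*? + (-1)^4*63 + (-1)^5*63=0
rank(M)=40


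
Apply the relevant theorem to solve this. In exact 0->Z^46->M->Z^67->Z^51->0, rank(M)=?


Alt sum=0:
(-1)^0*46 + (-1)^1*? + (-1)^2*67 + (-1)^3*51=0
rank(M)=62


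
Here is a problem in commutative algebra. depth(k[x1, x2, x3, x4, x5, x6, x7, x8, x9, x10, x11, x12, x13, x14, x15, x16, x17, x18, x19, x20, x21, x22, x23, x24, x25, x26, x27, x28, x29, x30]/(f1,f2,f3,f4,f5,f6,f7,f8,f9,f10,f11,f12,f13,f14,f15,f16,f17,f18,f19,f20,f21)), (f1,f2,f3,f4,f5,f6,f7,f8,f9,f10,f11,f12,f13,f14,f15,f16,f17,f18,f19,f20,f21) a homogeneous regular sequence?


depth(R)=30
depth(R/I)=30-21=9


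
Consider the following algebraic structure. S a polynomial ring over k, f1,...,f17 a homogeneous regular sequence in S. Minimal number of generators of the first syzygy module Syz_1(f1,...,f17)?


Regular sequence => Koszul complex is the minimal free resolution.
Syz_1 minimally generated by Koszul relations f_i*e_j - f_j*e_i (i<j): mu(Syz_1) = beta_2 = C(m,2) = m(m-1)/2
m=17
17*16/2 = 136


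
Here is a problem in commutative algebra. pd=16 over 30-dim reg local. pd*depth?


pd+depth=30
depth=30-16=14
pd*depth=16*14=224


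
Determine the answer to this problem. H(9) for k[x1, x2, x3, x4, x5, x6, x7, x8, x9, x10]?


C(d+n-1,n-1)=C(18,9)=48620


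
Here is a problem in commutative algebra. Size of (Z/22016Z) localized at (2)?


2-primary part: 22016=2^9*43
Size=2^9=512


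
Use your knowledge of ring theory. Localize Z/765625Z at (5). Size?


5-primary part: 765625=5^6*49
Size=5^6=15625


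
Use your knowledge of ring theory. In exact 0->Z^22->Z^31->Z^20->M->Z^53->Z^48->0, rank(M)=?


Alt sum=0:
(-1)^0*22 + (-1)^1*31 + (-1)^2*20 + (-1)^3*? + (-1)^4*53 + (-1)^5*48=0
rank(M)=16


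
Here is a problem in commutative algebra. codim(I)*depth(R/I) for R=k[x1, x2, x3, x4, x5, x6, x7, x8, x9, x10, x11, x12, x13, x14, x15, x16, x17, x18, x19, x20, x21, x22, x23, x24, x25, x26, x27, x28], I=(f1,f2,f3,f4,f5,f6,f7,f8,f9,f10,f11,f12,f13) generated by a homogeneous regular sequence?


codim=13, depth=dim(R/I)=28-13=15
Product=13*15=195


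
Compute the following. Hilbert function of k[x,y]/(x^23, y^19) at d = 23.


k[x,y], I = (x^23, y^19), d = 23
Need i < 23 and d-i < 19.
Range: 5 <= i <= 22.
H(23) = 18


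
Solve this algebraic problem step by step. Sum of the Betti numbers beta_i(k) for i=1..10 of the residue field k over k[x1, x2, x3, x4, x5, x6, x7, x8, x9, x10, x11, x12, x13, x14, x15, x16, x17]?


Koszul resolution: beta_i(k)=C(n,i), n=17
C(17,1)=17, C(17,2)=136, C(17,3)=680, C(17,4)=2380, C(17,5)=6188, C(17,6)=12376, C(17,7)=19448, C(17,8)=24310, C(17,9)=24310, C(17,10)=19448
Sum=109293


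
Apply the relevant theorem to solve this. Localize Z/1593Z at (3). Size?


3-primary part: 1593=3^3*59
Size=3^3=27


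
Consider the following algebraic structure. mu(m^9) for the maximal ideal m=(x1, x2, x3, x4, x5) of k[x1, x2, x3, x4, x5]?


Graded Nakayama: mu(m^d) = dim_k (m^d/m^(d+1)) = #degree-9 monomials in 5 vars
C(n+d-1,d)=C(13,9)=715


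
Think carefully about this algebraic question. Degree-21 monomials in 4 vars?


C(d+n-1,n-1)=C(24,3)=2024


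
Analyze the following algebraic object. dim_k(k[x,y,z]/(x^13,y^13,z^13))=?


Basis: x^iy^jz^k, i<13,j<13,k<13
13*13*13=2197


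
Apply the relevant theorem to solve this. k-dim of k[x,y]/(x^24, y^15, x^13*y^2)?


k[x,y]/I, I = (x^24, y^15, x^13*y^2)
Rect: 24x15=360. Corner: (24-13)x(15-2)=143.
dim = 360-143 = 217


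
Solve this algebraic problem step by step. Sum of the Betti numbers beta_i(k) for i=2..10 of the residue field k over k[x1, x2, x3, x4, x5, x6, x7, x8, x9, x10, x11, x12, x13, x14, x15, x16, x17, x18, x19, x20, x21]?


Koszul resolution: beta_i(k)=C(n,i), n=21
C(21,2)=210, C(21,3)=1330, C(21,4)=5985, C(21,5)=20349, C(21,6)=54264, C(21,7)=116280, C(21,8)=203490, C(21,9)=293930, C(21,10)=352716
Sum=1048554


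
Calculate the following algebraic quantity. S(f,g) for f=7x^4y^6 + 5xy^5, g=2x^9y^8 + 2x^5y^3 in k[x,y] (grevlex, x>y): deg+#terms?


LT(f)=7x^4y^6, LT(g)=2x^9y^8
lcm(LM)=x^9y^8
S(f,g) (scaled by 14 to clear denominators) = 2x^5y^2*f - 7*g = 10x^6y^7 - 14x^5y^3
2 terms, deg 13.
13+2=15


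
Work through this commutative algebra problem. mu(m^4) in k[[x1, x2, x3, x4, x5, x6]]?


C(n+d-1,d)=C(9,4)=126


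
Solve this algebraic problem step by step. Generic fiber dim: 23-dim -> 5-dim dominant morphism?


dim(fiber)=dim(X)-dim(Y)=23-5=18


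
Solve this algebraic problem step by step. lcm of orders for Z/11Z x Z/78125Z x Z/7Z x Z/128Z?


Exponent = lcm of the cyclic orders; pairwise coprime => product.
11^1*5^7*7^1*2^7=11*78125*7*128=770000000


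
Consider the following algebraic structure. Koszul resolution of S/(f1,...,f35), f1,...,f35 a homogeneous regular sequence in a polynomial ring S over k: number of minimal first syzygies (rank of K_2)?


Regular sequence => Koszul complex is the minimal free resolution.
Syz_1 minimally generated by Koszul relations f_i*e_j - f_j*e_i (i<j): mu(Syz_1) = beta_2 = C(m,2) = m(m-1)/2
m=35
35*34/2 = 595


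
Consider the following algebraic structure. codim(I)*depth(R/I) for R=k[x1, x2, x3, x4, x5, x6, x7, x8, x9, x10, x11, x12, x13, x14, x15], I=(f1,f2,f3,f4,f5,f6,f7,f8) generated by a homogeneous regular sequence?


codim=8, depth=dim(R/I)=15-8=7
Product=8*7=56


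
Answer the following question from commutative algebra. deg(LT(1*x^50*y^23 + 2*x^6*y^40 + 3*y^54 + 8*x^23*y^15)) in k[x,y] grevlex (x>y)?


LT: 1*x^50*y^23
deg_x=50, deg_y=23
Total=50+23=73


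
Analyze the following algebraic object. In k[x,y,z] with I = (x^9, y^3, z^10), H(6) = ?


Need i<9, j<3, k<10 with i+j+k=6.
For each i, j ranges over max(0,6-i-9)..min(2,6-i):
  i=0: j in [0,2] -> 3
  i=1: j in [0,2] -> 3
  i=2: j in [0,2] -> 3
  i=3: j in [0,2] -> 3
  i=4: j in [0,2] -> 3
  i=5: j in [0,1] -> 2
  i=6: j in [0,0] -> 1
H(6) = 3+3+3+3+3+2+1 = 18


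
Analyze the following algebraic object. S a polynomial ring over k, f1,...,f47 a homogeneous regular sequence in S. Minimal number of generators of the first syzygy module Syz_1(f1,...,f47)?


Regular sequence => Koszul complex is the minimal free resolution.
Syz_1 minimally generated by Koszul relations f_i*e_j - f_j*e_i (i<j): mu(Syz_1) = beta_2 = C(m,2) = m(m-1)/2
m=47
47*46/2 = 1081


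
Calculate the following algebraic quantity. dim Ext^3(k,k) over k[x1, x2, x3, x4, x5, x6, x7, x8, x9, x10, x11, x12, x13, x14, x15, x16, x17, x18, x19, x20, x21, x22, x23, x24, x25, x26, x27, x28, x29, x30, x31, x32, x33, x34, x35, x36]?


C(n,i)=C(36,3)=7140


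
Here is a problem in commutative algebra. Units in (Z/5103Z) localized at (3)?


Local ring = Z/729Z.
phi(729) = 3^5*(3-1) = 486


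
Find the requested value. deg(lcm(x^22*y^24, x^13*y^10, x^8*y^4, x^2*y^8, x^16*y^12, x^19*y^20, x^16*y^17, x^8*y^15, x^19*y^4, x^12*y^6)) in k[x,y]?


lcm = componentwise max:
x: max(22,13,8,2,16,19,16,8,19,12)=22
y: max(24,10,4,8,12,20,17,15,4,6)=24
Total=22+24=46


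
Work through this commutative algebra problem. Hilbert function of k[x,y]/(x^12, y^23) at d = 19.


k[x,y], I = (x^12, y^23), d = 19
Need i < 12 and d-i < 23.
Range: 0 <= i <= 11.
H(19) = 12


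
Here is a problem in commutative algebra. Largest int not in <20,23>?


gcd(20,23)=1 => F=ab-a-b=20*23-20-23=460-43=417


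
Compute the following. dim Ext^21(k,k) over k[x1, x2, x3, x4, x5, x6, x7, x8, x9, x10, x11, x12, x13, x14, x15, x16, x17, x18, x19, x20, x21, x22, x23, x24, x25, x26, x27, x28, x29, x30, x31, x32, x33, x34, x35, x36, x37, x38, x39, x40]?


C(n,i)=C(40,21)=131282408400


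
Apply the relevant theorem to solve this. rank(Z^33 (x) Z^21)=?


rank(M(x)N) = rank(M)*rank(N)
33*21 = 693


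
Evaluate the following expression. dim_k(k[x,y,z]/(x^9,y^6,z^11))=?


Basis: x^iy^jz^k, i<9,j<6,k<11
9*6*11=594


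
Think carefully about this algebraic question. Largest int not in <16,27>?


gcd(16,27)=1 => F=ab-a-b=16*27-16-27=432-43=389


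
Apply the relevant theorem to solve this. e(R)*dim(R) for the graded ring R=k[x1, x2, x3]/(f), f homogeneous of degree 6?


e(R)=deg(f)=6, dim(R)=3-1=2
e*dim=6*2=12


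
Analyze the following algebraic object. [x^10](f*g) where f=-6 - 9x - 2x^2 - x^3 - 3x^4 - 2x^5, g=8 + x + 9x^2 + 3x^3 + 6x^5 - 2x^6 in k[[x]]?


[x^10] = sum a_i*b_j, i+j=10
  -3*-2=6
  -2*6=-12
Sum=-6


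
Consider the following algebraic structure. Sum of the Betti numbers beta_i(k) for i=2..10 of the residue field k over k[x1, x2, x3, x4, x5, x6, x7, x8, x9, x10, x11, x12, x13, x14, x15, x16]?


Koszul resolution: beta_i(k)=C(n,i), n=16
C(16,2)=120, C(16,3)=560, C(16,4)=1820, C(16,5)=4368, C(16,6)=8008, C(16,7)=11440, C(16,8)=12870, C(16,9)=11440, C(16,10)=8008
Sum=58634


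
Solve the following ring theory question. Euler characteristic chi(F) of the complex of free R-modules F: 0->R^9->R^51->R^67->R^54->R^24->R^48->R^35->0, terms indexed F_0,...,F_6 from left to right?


chi = sum (-1)^i * rank:
(-1)^0*9=9
(-1)^1*51=-51
(-1)^2*67=67
(-1)^3*54=-54
(-1)^4*24=24
(-1)^5*48=-48
(-1)^6*35=35
chi=-18


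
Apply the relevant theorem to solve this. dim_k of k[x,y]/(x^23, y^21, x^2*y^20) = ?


k[x,y]/I, I = (x^23, y^21, x^2*y^20)
Rect: 23x21=483. Corner: (23-2)x(21-20)=21.
dim = 483-21 = 462


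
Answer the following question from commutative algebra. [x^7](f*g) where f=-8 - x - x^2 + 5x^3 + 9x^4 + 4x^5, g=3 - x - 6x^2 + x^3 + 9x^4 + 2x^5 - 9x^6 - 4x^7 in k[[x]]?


[x^7] = sum a_i*b_j, i+j=7
  -8*-4=32
  -1*-9=9
  -1*2=-2
  5*9=45
  9*1=9
  4*-6=-24
Sum=69


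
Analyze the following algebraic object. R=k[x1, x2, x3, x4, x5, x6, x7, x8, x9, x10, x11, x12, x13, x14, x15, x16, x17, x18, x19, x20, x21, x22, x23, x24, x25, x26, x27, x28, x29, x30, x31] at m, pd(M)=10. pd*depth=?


pd+depth=31
depth=31-10=21
pd*depth=10*21=210
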